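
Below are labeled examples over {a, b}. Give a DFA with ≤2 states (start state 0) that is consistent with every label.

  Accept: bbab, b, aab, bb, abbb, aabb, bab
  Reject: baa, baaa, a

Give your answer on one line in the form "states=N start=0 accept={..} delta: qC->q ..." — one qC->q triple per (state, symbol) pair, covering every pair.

State merging on the prefix tree: take the shortest (then alphabetical) example prefix whose next move is undefined and point that move at state 0, else 1, else 2, ...; a target is out if some Accept/Reject pair would then sit in one state with the same input left (inseparable). If every existing state is out, open a new one.
a: 0a undefined. 0a->0: ok.
b: 0b undefined. 0b->0: no, bbab/baa meet in 0. Open state 1: 0b->1.
ba: 1a undefined. 1a->0: ok.
bb: 1b undefined. 1b->0: no, bb/baa meet in 0. 1b->1: ok.
All examples now run through 2 states with every (state, symbol) defined. Accept strings end in {1}, Reject strings end in {0}; accept={1}.

states=2 start=0 accept={1} delta: 0a->0 0b->1 1a->0 1b->1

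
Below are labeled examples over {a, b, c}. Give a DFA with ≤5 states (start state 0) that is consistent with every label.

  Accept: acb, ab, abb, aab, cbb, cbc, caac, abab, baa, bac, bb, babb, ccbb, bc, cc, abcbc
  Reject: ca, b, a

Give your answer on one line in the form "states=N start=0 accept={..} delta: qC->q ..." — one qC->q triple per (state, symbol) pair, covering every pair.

State merging on the prefix tree: take the shortest (then alphabetical) example prefix whose next move is undefined and point that move at state 0, else 1, else 2, ...; a target is out if some Accept/Reject pair would then sit in one state with the same input left (inseparable). If every existing state is out, open a new one.
a: 0a undefined. 0a->0: no, ab/b meet in 0 with "b" left. Open state 1: 0a->1.
b: 0b undefined. 0b->0: no, bb/b meet in 0. 0b->1: ok.
c: 0c undefined. 0c->0: ok.
aa: 1a undefined. 1a->0: no, aab/ca meet in 1. 1a->1: no, baa/ca meet in 1. Open state 2: 1a->2.
ab: 1b undefined. 1b->0: no, abb/ca meet in 1. 1b->1: no, ab/ca meet in 1. 1b->2: ok.
ac: 1c undefined. 1c->0: no, acb/ca meet in 1. 1c->1: no, cbc/ca meet in 1. 1c->2: ok.
aab: 2b undefined. 2b->0: no, babb/ca meet in 1. 2b->1: no, acb/ca meet in 1. 2b->2: ok.
aba: 2a undefined. 2a->0: no, abab/ca meet in 1. 2a->1: no, baa/ca meet in 1. 2a->2: ok.
abc: 2c undefined. 2c->0: ok.
All examples now run through 3 states with every (state, symbol) defined. Accept strings end in {0,2}, Reject strings end in {1}; accept={0,2}.

states=3 start=0 accept={0,2} delta: 0a->1 0b->1 0c->0 1a->2 1b->2 1c->2 2a->2 2b->2 2c->0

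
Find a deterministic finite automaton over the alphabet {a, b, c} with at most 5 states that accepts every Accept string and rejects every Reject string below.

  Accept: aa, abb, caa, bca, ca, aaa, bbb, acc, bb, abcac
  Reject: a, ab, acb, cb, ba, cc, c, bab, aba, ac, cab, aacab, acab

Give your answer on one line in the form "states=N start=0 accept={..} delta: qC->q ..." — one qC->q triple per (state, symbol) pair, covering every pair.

State merging on the prefix tree: take the shortest (then alphabetical) example prefix whose next move is undefined and point that move at state 0, else 1, else 2, ...; a target is out if some Accept/Reject pair would then sit in one state with the same input left (inseparable). If every existing state is out, open a new one.
a: 0a undefined. 0a->0: no, aa/a meet in 0. Open state 1: 0a->1.
b: 0b undefined. 0b->0: ok.
c: 0c undefined. 0c->0: no, bca/a meet in 1. 0c->1: ok.
aa: 1a undefined. 1a->0: no, aa/cab meet in 0. 1a->1: no, aa/a meet in 1. Open state 2: 1a->2.
ab: 1b undefined. 1b->0: no, abb/ab meet in 0. 1b->1: no, aa/aba meet in 2. 1b->2: no, aa/ab meet in 2. Open state 3: 1b->3.
ac: 1c undefined. 1c->0: no, bbb/acb meet in 0. 1c->1: no, acc/a meet in 1. 1c->2: no, aa/cc meet in 2. 1c->3: no, abb/acb meet in 3 with "b" left. Open state 4: 1c->4.
aaa: 2a undefined. 2a->0: ok.
aac: 2c undefined. 2c->0: ok.
aba: 3a undefined. 3a->0: no, caa/aba meet in 0. 3a->1: ok.
abb: 3b undefined. 3b->0: ok.
abc: 3c undefined. 3c->0: no, abcac/cc meet in 4. 3c->1: ok.
aca: 4a undefined. 4a->0: no, abb/acab meet in 0. 4a->1: ok.
acb: 4b undefined. 4b->0: no, abb/acb meet in 0. 4b->1: ok.
acc: 4c undefined. 4c->0: ok.
cab: 2b undefined. 2b->0: no, abb/cab meet in 0. 2b->1: ok.
All examples now run through 5 states with every (state, symbol) defined. Accept strings end in {0,2}, Reject strings end in {1,3,4}; accept={0,2}.

states=5 start=0 accept={0,2} delta: 0a->1 0b->0 0c->1 1a->2 1b->3 1c->4 2a->0 2b->1 2c->0 3a->1 3b->0 3c->1 4a->1 4b->1 4c->0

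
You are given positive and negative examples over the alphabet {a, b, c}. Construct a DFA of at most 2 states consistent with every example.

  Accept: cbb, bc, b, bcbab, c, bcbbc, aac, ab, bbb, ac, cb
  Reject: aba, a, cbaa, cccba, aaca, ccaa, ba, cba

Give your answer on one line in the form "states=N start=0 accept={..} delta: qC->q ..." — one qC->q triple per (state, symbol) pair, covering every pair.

Fold the examples into a partial DFA from state 0: repeatedly fix the first undefined (state, symbol) met by the shortest-then-alphabetical prefix, trying targets in increasing order and rejecting any under which an Accept and a Reject string meet in one state with the same remainder; add a state when all current targets are rejected. Accepting states are where Accept strings end.
a: 0a undefined. 0a->0: ok.
b: 0b undefined. 0b->0: no, b/aba meet in 0. Open state 1: 0b->1.
c: 0c undefined. 0c->0: no, c/a meet in 0. 0c->1: ok.
ba: 1a undefined. 1a->0: ok.
bb: 1b undefined. 1b->0: no, cb/aba meet in 0. 1b->1: ok.
bc: 1c undefined. 1c->0: no, bc/aba meet in 0. 1c->1: ok.
All examples now run through 2 states with every (state, symbol) defined. Accept strings end in {1}, Reject strings end in {0}; accept={1}.

states=2 start=0 accept={1} delta: 0a->0 0b->1 0c->1 1a->0 1b->1 1c->1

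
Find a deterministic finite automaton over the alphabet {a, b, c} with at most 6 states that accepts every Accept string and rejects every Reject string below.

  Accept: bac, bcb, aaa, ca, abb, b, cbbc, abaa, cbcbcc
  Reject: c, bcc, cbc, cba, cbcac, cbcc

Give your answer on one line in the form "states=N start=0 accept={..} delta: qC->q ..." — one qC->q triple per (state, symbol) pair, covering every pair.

State merging on the prefix tree: take the shortest (then alphabetical) example prefix whose next move is undefined and point that move at state 0, else 1, else 2, ...; a target is out if some Accept/Reject pair would then sit in one state with the same input left (inseparable). If every existing state is out, open a new one.
a: 0a undefined. 0a->0: ok.
b: 0b undefined. 0b->0: no, bac/c meet in 0 with "c" left. Open state 1: 0b->1.
c: 0c undefined. 0c->0: no, aaa/c meet in 0. 0c->1: no, b/c meet in 1. Open state 2: 0c->2.
ba: 1a undefined. 1a->0: no, bac/c meet in 2. 1a->1: ok.
bc: 1c undefined. 1c->0: ok.
ca: 2a undefined. 2a->0: ok.
cb: 2b undefined. 2b->0: no, bac/cba meet in 0. 2b->1: no, bac/cbc meet in 0. 2b->2: no, bac/cba meet in 0. Open state 3: 2b->3.
abb: 1b undefined. 1b->0: ok.
cba: 3a undefined. 3a->0: no, bac/cba meet in 0. 3a->1: no, bcb/cba meet in 1. 3a->2: ok.
cbb: 3b undefined. 3b->0: no, cbbc/c meet in 2. 3b->1: ok.
cbc: 3c undefined. 3c->0: no, bac/cbc meet in 0. 3c->1: no, bac/cbcac meet in 0. 3c->2: no, cbcbcc/cbcc meet in 2 with "c" left. 3c->3: no, cbcbcc/c meet in 2. Open state 4: 3c->4.
cbca: 4a undefined. 4a->0: ok.
cbcb: 4b undefined. 4b->0: ok.
cbcc: 4c undefined. 4c->0: no, bac/cbcc meet in 0. 4c->1: no, bcb/cbcc meet in 1. 4c->2: ok.
cbcbcc: 2c undefined. 2c->0: ok.
All examples now run through 5 states with every (state, symbol) defined. Accept strings end in {0,1}, Reject strings end in {2,4}; accept={0,1}.

states=5 start=0 accept={0,1} delta: 0a->0 0b->1 0c->2 1a->1 1b->0 1c->0 2a->0 2b->3 2c->0 3a->2 3b->1 3c->4 4a->0 4b->0 4c->2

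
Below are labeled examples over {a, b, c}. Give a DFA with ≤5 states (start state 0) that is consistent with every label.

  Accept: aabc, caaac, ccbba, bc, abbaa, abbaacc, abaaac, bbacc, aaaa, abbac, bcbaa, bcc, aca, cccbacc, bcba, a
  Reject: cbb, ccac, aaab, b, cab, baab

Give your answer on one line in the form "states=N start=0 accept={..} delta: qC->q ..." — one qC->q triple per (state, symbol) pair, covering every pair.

states=4 start=0 accept={0,2,3} delta: 0a->0 0b->1 0c->1 1a->2 1b->1 1c->2 2a->3 2b->1 2c->2 3a->1 3b->1 3c->1

Fold the examples into a partial DFA from state 0: repeatedly fix the first undefined (state, symbol) met by the shortest-then-alphabetical prefix, trying targets in increasing order and rejecting any under which an Accept and a Reject string meet in one state with the same remainder; add a state when all current targets are rejected. Accepting states are where Accept strings end.
a: 0a undefined. 0a->0: ok.
b: 0b undefined. 0b->0: no, abbaa/aaab meet in 0. Open state 1: 0b->1.
c: 0c undefined. 0c->0: no, caaac/ccac meet in 0. 0c->1: ok.
ba: 1a undefined. 1a->0: no, caaac/aaab meet in 1. 1a->1: no, aca/aaab meet in 1. Open state 2: 1a->2.
bb: 1b undefined. 1b->0: no, abbac/cbb meet in 1. 1b->1: ok.
bc: 1c undefined. 1c->0: no, bcc/cbb meet in 1. 1c->1: no, aabc/cbb meet in 1. 1c->2: ok.
baa: 2a undefined. 2a->0: no, caaac/cbb meet in 1. 2a->1: no, aabc/ccac meet in 2. 2a->2: no, caaac/ccac meet in 2 with "c" left. Open state 3: 2a->3.
bcb: 2b undefined. 2b->0: no, aaaa/cab meet in 0. 2b->1: ok.
bcc: 2c undefined. 2c->0: no, bbacc/cbb meet in 1. 2c->1: no, abbac/cbb meet in 1. 2c->2: ok.
baab: 3b undefined. 3b->0: no, aaaa/baab meet in 0. 3b->1: ok.
caaa: 3a undefined. 3a->0: no, caaac/cbb meet in 1. 3a->1: ok.
ccac: 3c undefined. 3c->0: no, abbaacc/cbb meet in 1. 3c->1: ok.
All examples now run through 4 states with every (state, symbol) defined. Accept strings end in {0,2,3}, Reject strings end in {1}; accept={0,2,3}.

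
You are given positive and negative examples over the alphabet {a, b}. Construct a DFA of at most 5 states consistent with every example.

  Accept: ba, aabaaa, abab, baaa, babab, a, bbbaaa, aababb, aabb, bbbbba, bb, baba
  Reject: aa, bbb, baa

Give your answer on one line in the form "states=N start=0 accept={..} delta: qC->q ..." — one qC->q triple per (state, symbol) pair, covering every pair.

Grow the machine one transition at a time. Run the examples from 0; the earliest place one falls off (shortest prefix, ties alphabetical) gets sent to the lowest-numbered state that keeps every Accept/Reject pair distinguishable — a pair clashes when both reach the same state with identical unread suffix — and to a fresh state only if none does.
a: 0a undefined. 0a->0: no, a/aa meet in 0. Open state 1: 0a->1.
b: 0b undefined. 0b->0: no, bb/bbb meet in 0. 0b->1: no, ba/aa meet in 1 with "a" left. Open state 2: 0b->2.
aa: 1a undefined. 1a->0: ok.
ab: 1b undefined. 1b->0: no, abab/aa meet in 0. 1b->1: ok.
ba: 2a undefined. 2a->0: no, ba/aa meet in 0. 2a->1: no, baba/aa meet in 0. 2a->2: no, ba/baa meet in 2. Open state 3: 2a->3.
bb: 2b undefined. 2b->0: no, abab/bbb meet in 2. 2b->1: no, a/bbb meet in 1. 2b->2: no, abab/bbb meet in 2. 2b->3: ok.
baa: 3a undefined. 3a->0: ok.
bab: 3b undefined. 3b->0: no, bbbbba/aa meet in 0. 3b->1: no, aabaaa/bbb meet in 1. 3b->2: no, abab/bbb meet in 2. 3b->3: no, ba/bbb meet in 3. Open state 4: 3b->4.
baba: 4a undefined. 4a->0: no, bbbaaa/aa meet in 0. 4a->1: ok.
bbbb: 4b undefined. 4b->0: no, aababb/aa meet in 0. 4b->1: no, bbbbba/aa meet in 0. 4b->2: no, bbbbba/aa meet in 0. 4b->3: ok.
All examples now run through 5 states with every (state, symbol) defined. Accept strings end in {1,2,3}, Reject strings end in {0,4}; accept={1,2,3}.

states=5 start=0 accept={1,2,3} delta: 0a->1 0b->2 1a->0 1b->1 2a->3 2b->3 3a->0 3b->4 4a->1 4b->3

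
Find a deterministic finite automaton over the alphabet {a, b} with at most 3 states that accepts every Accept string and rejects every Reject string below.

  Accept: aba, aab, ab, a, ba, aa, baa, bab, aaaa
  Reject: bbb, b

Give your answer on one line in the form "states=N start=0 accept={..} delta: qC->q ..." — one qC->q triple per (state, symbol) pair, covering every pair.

states=2 start=0 accept={1} delta: 0a->1 0b->0 1a->1 1b->1

Fold the examples into a partial DFA from state 0: repeatedly fix the first undefined (state, symbol) met by the shortest-then-alphabetical prefix, trying targets in increasing order and rejecting any under which an Accept and a Reject string meet in one state with the same remainder; add a state when all current targets are rejected. Accepting states are where Accept strings end.
a: 0a undefined. 0a->0: no, aab/b meet in 0 with "b" left. Open state 1: 0a->1.
b: 0b undefined. 0b->0: ok.
aa: 1a undefined. 1a->0: no, aab/bbb meet in 0. 1a->1: ok.
ab: 1b undefined. 1b->0: no, aab/bbb meet in 0. 1b->1: ok.
All examples now run through 2 states with every (state, symbol) defined. Accept strings end in {1}, Reject strings end in {0}; accept={1}.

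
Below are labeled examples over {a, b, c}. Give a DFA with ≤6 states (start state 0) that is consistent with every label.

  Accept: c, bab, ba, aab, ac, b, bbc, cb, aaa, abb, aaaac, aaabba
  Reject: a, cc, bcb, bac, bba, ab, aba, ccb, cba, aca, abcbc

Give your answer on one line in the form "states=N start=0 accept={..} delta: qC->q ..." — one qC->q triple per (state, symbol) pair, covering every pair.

states=5 start=0 accept={0,2,4} delta: 0a->1 0b->2 0c->2 1a->2 1b->3 1c->0 2a->4 2b->0 2c->1 3a->1 3b->0 3c->0 4a->0 4b->0 4c->1

Fold the examples into a partial DFA from state 0: repeatedly fix the first undefined (state, symbol) met by the shortest-then-alphabetical prefix, trying targets in increasing order and rejecting any under which an Accept and a Reject string meet in one state with the same remainder; add a state when all current targets are rejected. Accepting states are where Accept strings end.
a: 0a undefined. 0a->0: no, ba/aba meet in 0 with "ba" left. Open state 1: 0a->1.
b: 0b undefined. 0b->0: no, bab/ab meet in 1 with "b" left. 0b->1: no, b/a meet in 1. Open state 2: 0b->2.
c: 0c undefined. 0c->0: no, c/cc meet in 0. 0c->1: no, c/a meet in 1. 0c->2: ok.
aa: 1a undefined. 1a->0: no, aaa/a meet in 1. 1a->1: no, aab/ab meet in 1 with "b" left. 1a->2: ok.
ab: 1b undefined. 1b->0: no, bbc/abcbc meet in 2 with "bc" left. 1b->1: no, c/aba meet in 2. 1b->2: no, c/ab meet in 2. Open state 3: 1b->3.
ac: 1c undefined. 1c->0: ok.
ba: 2a undefined. 2a->0: no, c/bac meet in 2. 2a->1: no, bab/ab meet in 3. 2a->2: no, aaaac/cc meet in 2 with "c" left. 2a->3: no, ba/ab meet in 3. Open state 4: 2a->4.
bb: 2b undefined. 2b->0: ok.
bc: 2c undefined. 2c->0: no, c/bcb meet in 2. 2c->1: ok.
aba: 3a undefined. 3a->0: no, aab/aba meet in 0. 3a->1: ok.
abb: 3b undefined. 3b->0: ok.
abc: 3c undefined. 3c->0: ok.
bab: 4b undefined. 4b->0: ok.
bac: 4c undefined. 4c->0: no, bab/bac meet in 0. 4c->1: ok.
aaaa: 4a undefined. 4a->0: ok.
All examples now run through 5 states with every (state, symbol) defined. Accept strings end in {0,2,4}, Reject strings end in {1,3}; accept={0,2,4}.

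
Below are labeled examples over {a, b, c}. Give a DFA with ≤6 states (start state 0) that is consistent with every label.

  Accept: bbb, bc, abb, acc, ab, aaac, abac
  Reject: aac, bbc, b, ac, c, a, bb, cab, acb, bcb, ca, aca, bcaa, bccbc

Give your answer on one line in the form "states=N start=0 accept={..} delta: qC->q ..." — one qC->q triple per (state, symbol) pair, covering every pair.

Fold the examples into a partial DFA from state 0: repeatedly fix the first undefined (state, symbol) met by the shortest-then-alphabetical prefix, trying targets in increasing order and rejecting any under which an Accept and a Reject string meet in one state with the same remainder; add a state when all current targets are rejected. Accepting states are where Accept strings end.
a: 0a undefined. 0a->0: no, abb/bb meet in 0 with "bb" left. Open state 1: 0a->1.
b: 0b undefined. 0b->0: no, bbb/b meet in 0. 0b->1: no, bc/ac meet in 1 with "c" left. Open state 2: 0b->2.
c: 0c undefined. 0c->0: no, ab/cab meet in 1 with "b" left. 0c->1: ok.
aa: 1a undefined. 1a->0: no, aaac/ac meet in 1 with "c" left. 1a->1: no, ab/cab meet in 1 with "b" left. 1a->2: no, bc/aac meet in 2 with "c" left. Open state 3: 1a->3.
ab: 1b undefined. 1b->0: no, abb/b meet in 2. 1b->1: no, abb/c meet in 1. 1b->2: no, abb/bb meet in 2 with "b" left. 1b->3: no, abb/cab meet in 3 with "b" left. Open state 4: 1b->4.
ac: 1c undefined. 1c->0: no, acc/c meet in 1. 1c->1: no, acc/ac meet in 1. 1c->2: ok.
bb: 2b undefined. 2b->0: no, bbb/b meet in 2. 2b->1: ok.
bc: 2c undefined. 2c->0: ok.
aaa: 3a undefined. 3a->0: no, aaac/c meet in 1. 3a->1: no, aaac/bbc meet in 2. 3a->2: ok.
aac: 3c undefined. 3c->0: no, bc/aac meet in 0. 3c->1: ok.
aba: 4a undefined. 4a->0: no, abac/aac meet in 1. 4a->1: no, abac/bbc meet in 2. 4a->2: ok.
abb: 4b undefined. 4b->0: ok.
aca: 2a undefined. 2a->0: no, bc/aca meet in 0. 2a->1: ok.
cab: 3b undefined. 3b->0: no, bc/cab meet in 0. 3b->1: ok.
bccbc: 4c undefined. 4c->0: no, bc/bccbc meet in 0. 4c->1: ok.
All examples now run through 5 states with every (state, symbol) defined. Accept strings end in {0,4}, Reject strings end in {1,2,3}; accept={0,4}.

states=5 start=0 accept={0,4} delta: 0a->1 0b->2 0c->1 1a->3 1b->4 1c->2 2a->1 2b->1 2c->0 3a->2 3b->1 3c->1 4a->2 4b->0 4c->1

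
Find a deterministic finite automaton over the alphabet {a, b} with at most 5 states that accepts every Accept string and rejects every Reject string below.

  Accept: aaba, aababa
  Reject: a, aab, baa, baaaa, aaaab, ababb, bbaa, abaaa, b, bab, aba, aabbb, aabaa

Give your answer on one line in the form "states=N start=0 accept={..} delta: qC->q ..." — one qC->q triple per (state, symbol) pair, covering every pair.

states=5 start=0 accept={4} delta: 0a->1 0b->0 1a->2 1b->0 2a->0 2b->3 3a->4 3b->0 4a->0 4b->3

Fold the examples into a partial DFA from state 0: repeatedly fix the first undefined (state, symbol) met by the shortest-then-alphabetical prefix, trying targets in increasing order and rejecting any under which an Accept and a Reject string meet in one state with the same remainder; add a state when all current targets are rejected. Accepting states are where Accept strings end.
a: 0a undefined. 0a->0: no, aaba/aba meet in 0 with "ba" left. Open state 1: 0a->1.
b: 0b undefined. 0b->0: ok.
aa: 1a undefined. 1a->0: no, aaba/a meet in 1. 1a->1: no, aaba/aba meet in 1 with "ba" left. Open state 2: 1a->2.
ab: 1b undefined. 1b->0: ok.
aaa: 2a undefined. 2a->0: ok.
aab: 2b undefined. 2b->0: no, aaba/a meet in 1. 2b->1: no, aaba/baa meet in 2. 2b->2: no, aaba/aaaab meet in 0. Open state 3: 2b->3.
aaba: 3a undefined. 3a->0: no, aaba/aaaab meet in 0. 3a->1: no, aaba/a meet in 1. 3a->2: no, aaba/baa meet in 2. 3a->3: no, aaba/aab meet in 3. Open state 4: 3a->4.
aabb: 3b undefined. 3b->0: ok.
aabaa: 4a undefined. 4a->0: ok.
aabab: 4b undefined. 4b->0: no, aababa/a meet in 1. 4b->1: no, aababa/baa meet in 2. 4b->2: no, aababa/aaaab meet in 0. 4b->3: ok.
All examples now run through 5 states with every (state, symbol) defined. Accept strings end in {4}, Reject strings end in {0,1,2,3}; accept={4}.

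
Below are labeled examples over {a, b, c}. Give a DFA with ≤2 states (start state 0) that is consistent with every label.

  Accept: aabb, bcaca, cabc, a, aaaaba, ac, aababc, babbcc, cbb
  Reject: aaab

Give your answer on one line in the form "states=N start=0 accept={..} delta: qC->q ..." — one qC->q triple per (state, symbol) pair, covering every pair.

states=2 start=0 accept={0} delta: 0a->0 0b->1 0c->0 1a->0 1b->0 1c->0

Grow the machine one transition at a time. Run the examples from 0; the earliest place one falls off (shortest prefix, ties alphabetical) gets sent to the lowest-numbered state that keeps every Accept/Reject pair distinguishable — a pair clashes when both reach the same state with identical unread suffix — and to a fresh state only if none does.
a: 0a undefined. 0a->0: ok.
b: 0b undefined. 0b->0: no, aabb/aaab meet in 0. Open state 1: 0b->1.
c: 0c undefined. 0c->0: ok.
ba: 1a undefined. 1a->0: ok.
bc: 1c undefined. 1c->0: ok.
cbb: 1b undefined. 1b->0: ok.
All examples now run through 2 states with every (state, symbol) defined. Accept strings end in {0}, Reject strings end in {1}; accept={0}.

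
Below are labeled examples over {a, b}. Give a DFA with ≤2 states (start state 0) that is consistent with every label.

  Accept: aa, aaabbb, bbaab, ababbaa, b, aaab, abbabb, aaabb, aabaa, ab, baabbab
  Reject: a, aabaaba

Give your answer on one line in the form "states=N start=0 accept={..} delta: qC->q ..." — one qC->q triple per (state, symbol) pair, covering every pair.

states=2 start=0 accept={0} delta: 0a->1 0b->0 1a->0 1b->0

Grow the machine one transition at a time. Run the examples from 0; the earliest place one falls off (shortest prefix, ties alphabetical) gets sent to the lowest-numbered state that keeps every Accept/Reject pair distinguishable — a pair clashes when both reach the same state with identical unread suffix — and to a fresh state only if none does.
a: 0a undefined. 0a->0: no, aa/a meet in 0. Open state 1: 0a->1.
b: 0b undefined. 0b->0: ok.
aa: 1a undefined. 1a->0: ok.
ab: 1b undefined. 1b->0: ok.
All examples now run through 2 states with every (state, symbol) defined. Accept strings end in {0}, Reject strings end in {1}; accept={0}.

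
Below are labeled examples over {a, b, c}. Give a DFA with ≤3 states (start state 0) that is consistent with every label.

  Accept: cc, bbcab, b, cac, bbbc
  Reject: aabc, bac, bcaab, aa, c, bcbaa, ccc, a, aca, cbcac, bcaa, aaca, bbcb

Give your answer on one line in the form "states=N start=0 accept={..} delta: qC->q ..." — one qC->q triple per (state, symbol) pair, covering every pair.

Grow the machine one transition at a time. Run the examples from 0; the earliest place one falls off (shortest prefix, ties alphabetical) gets sent to the lowest-numbered state that keeps every Accept/Reject pair distinguishable — a pair clashes when both reach the same state with identical unread suffix — and to a fresh state only if none does.
a: 0a undefined. 0a->0: ok.
b: 0b undefined. 0b->0: no, b/aa meet in 0. Open state 1: 0b->1.
c: 0c undefined. 0c->0: no, cc/aa meet in 0. 0c->1: no, cc/aabc meet in 1 with "c" left. Open state 2: 0c->2.
ba: 1a undefined. 1a->0: ok.
bb: 1b undefined. 1b->0: no, bbbc/aabc meet in 1 with "c" left. 1b->1: no, bbbc/aabc meet in 1 with "c" left. 1b->2: ok.
bc: 1c undefined. 1c->0: no, b/bcaab meet in 1. 1c->1: no, b/aabc meet in 1. 1c->2: ok.
ca: 2a undefined. 2a->0: no, b/bcaab meet in 1. 2a->1: no, b/bcaab meet in 1. 2a->2: ok.
cb: 2b undefined. 2b->0: no, cc/cbcac meet in 2 with "c" left. 2b->1: no, cc/cbcac meet in 2 with "c" left. 2b->2: ok.
cc: 2c undefined. 2c->0: no, cc/aa meet in 0. 2c->1: ok.
All examples now run through 3 states with every (state, symbol) defined. Accept strings end in {1}, Reject strings end in {0,2}; accept={1}.

states=3 start=0 accept={1} delta: 0a->0 0b->1 0c->2 1a->0 1b->2 1c->2 2a->2 2b->2 2c->1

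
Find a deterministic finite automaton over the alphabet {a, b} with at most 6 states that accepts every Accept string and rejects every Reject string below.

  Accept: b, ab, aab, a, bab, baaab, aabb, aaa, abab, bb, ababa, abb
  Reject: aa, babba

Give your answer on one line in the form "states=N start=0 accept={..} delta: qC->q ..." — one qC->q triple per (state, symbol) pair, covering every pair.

states=3 start=0 accept={0,1} delta: 0a->1 0b->0 1a->2 1b->1 2a->0 2b->0

Fold the examples into a partial DFA from state 0: repeatedly fix the first undefined (state, symbol) met by the shortest-then-alphabetical prefix, trying targets in increasing order and rejecting any under which an Accept and a Reject string meet in one state with the same remainder; add a state when all current targets are rejected. Accepting states are where Accept strings end.
a: 0a undefined. 0a->0: no, a/aa meet in 0. Open state 1: 0a->1.
b: 0b undefined. 0b->0: ok.
aa: 1a undefined. 1a->0: no, b/aa meet in 0. 1a->1: no, a/aa meet in 1. Open state 2: 1a->2.
ab: 1b undefined. 1b->0: no, a/babba meet in 1. 1b->1: ok.
aaa: 2a undefined. 2a->0: ok.
aab: 2b undefined. 2b->0: ok.
All examples now run through 3 states with every (state, symbol) defined. Accept strings end in {0,1}, Reject strings end in {2}; accept={0,1}.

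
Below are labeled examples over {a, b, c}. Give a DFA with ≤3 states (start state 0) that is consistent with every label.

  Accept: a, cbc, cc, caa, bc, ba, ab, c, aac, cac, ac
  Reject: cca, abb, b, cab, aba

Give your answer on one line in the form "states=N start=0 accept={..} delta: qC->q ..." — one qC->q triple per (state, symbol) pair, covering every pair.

Grow the machine one transition at a time. Run the examples from 0; the earliest place one falls off (shortest prefix, ties alphabetical) gets sent to the lowest-numbered state that keeps every Accept/Reject pair distinguishable — a pair clashes when both reach the same state with identical unread suffix — and to a fresh state only if none does.
a: 0a undefined. 0a->0: no, ba/aba meet in 0 with "ba" left. Open state 1: 0a->1.
b: 0b undefined. 0b->0: ok.
c: 0c undefined. 0c->0: no, a/cca meet in 1. 0c->1: ok.
aa: 1a undefined. 1a->0: ok.
ab: 1b undefined. 1b->0: no, a/aba meet in 1. 1b->1: no, a/abb meet in 1. Open state 2: 1b->2.
ac: 1c undefined. 1c->0: no, a/cca meet in 1. 1c->1: ok.
aba: 2a undefined. 2a->0: ok.
abb: 2b undefined. 2b->0: ok.
cbc: 2c undefined. 2c->0: no, cbc/cca meet in 0. 2c->1: ok.
All examples now run through 3 states with every (state, symbol) defined. Accept strings end in {1,2}, Reject strings end in {0}; accept={1,2}.

states=3 start=0 accept={1,2} delta: 0a->1 0b->0 0c->1 1a->0 1b->2 1c->1 2a->0 2b->0 2c->1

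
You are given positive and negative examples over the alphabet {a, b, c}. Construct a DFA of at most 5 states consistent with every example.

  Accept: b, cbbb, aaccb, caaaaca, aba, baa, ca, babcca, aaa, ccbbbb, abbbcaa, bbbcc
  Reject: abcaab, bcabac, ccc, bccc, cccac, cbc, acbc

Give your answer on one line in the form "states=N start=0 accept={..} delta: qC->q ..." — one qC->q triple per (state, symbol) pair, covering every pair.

Fold the examples into a partial DFA from state 0: repeatedly fix the first undefined (state, symbol) met by the shortest-then-alphabetical prefix, trying targets in increasing order and rejecting any under which an Accept and a Reject string meet in one state with the same remainder; add a state when all current targets are rejected. Accepting states are where Accept strings end.
a: 0a undefined. 0a->0: ok.
b: 0b undefined. 0b->0: ok.
c: 0c undefined. 0c->0: no, b/abcaab meet in 0. Open state 1: 0c->1.
ca: 1a undefined. 1a->0: no, b/abcaab meet in 0. 1a->1: ok.
cb: 1b undefined. 1b->0: no, b/abcaab meet in 0. 1b->1: no, cbbb/abcaab meet in 1. Open state 2: 1b->2.
cc: 1c undefined. 1c->0: no, b/cccac meet in 0. 1c->1: no, aaccb/abcaab meet in 2. 1c->2: no, bbbcc/abcaab meet in 2. Open state 3: 1c->3.
cbb: 2b undefined. 2b->0: ok.
cbc: 2c undefined. 2c->0: no, b/cbc meet in 0. 2c->1: no, ca/cbc meet in 1. 2c->2: ok.
ccb: 3b undefined. 3b->0: ok.
ccc: 3c undefined. 3c->0: no, b/ccc meet in 0. 3c->1: no, ca/ccc meet in 1. 3c->2: ok.
ccca: 2a undefined. 2a->0: no, ca/bcabac meet in 1. 2a->1: no, bbbcc/bcabac meet in 3. 2a->2: ok.
babcca: 3a undefined. 3a->0: ok.
All examples now run through 4 states with every (state, symbol) defined. Accept strings end in {0,1,3}, Reject strings end in {2}; accept={0,1,3}.

states=4 start=0 accept={0,1,3} delta: 0a->0 0b->0 0c->1 1a->1 1b->2 1c->3 2a->2 2b->0 2c->2 3a->0 3b->0 3c->2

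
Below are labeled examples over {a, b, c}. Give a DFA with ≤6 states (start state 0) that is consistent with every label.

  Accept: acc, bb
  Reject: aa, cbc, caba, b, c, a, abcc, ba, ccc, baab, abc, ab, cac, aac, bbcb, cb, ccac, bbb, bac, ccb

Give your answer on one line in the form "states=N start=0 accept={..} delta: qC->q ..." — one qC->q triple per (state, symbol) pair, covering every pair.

states=4 start=0 accept={3} delta: 0a->0 0b->1 0c->2 1a->0 1b->3 1c->0 2a->0 2b->0 2c->3 3a->0 3b->0 3c->0

Grow the machine one transition at a time. Run the examples from 0; the earliest place one falls off (shortest prefix, ties alphabetical) gets sent to the lowest-numbered state that keeps every Accept/Reject pair distinguishable — a pair clashes when both reach the same state with identical unread suffix — and to a fresh state only if none does.
a: 0a undefined. 0a->0: ok.
b: 0b undefined. 0b->0: no, acc/abcc meet in 0 with "cc" left. Open state 1: 0b->1.
c: 0c undefined. 0c->0: no, acc/aa meet in 0. 0c->1: no, acc/abc meet in 1 with "c" left. Open state 2: 0c->2.
ba: 1a undefined. 1a->0: ok.
bb: 1b undefined. 1b->0: no, bb/aa meet in 0. 1b->1: no, bb/b meet in 1. 1b->2: no, bb/c meet in 2. Open state 3: 1b->3.
ca: 2a undefined. 2a->0: ok.
cb: 2b undefined. 2b->0: ok.
cc: 2c undefined. 2c->0: no, acc/aa meet in 0. 2c->1: no, acc/b meet in 1. 2c->2: no, acc/cbc meet in 2. 2c->3: ok.
abc: 1c undefined. 1c->0: ok.
bbb: 3b undefined. 3b->0: ok.
bbc: 3c undefined. 3c->0: ok.
cca: 3a undefined. 3a->0: ok.
All examples now run through 4 states with every (state, symbol) defined. Accept strings end in {3}, Reject strings end in {0,1,2}; accept={3}.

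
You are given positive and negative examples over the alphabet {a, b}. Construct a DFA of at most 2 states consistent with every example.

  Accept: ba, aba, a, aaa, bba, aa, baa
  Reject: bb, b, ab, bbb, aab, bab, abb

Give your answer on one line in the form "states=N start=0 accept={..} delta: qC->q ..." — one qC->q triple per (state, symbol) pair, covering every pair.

Grow the machine one transition at a time. Run the examples from 0; the earliest place one falls off (shortest prefix, ties alphabetical) gets sent to the lowest-numbered state that keeps every Accept/Reject pair distinguishable — a pair clashes when both reach the same state with identical unread suffix — and to a fresh state only if none does.
a: 0a undefined. 0a->0: ok.
b: 0b undefined. 0b->0: no, ba/bb meet in 0. Open state 1: 0b->1.
ba: 1a undefined. 1a->0: ok.
bb: 1b undefined. 1b->0: no, ba/bb meet in 0. 1b->1: ok.
All examples now run through 2 states with every (state, symbol) defined. Accept strings end in {0}, Reject strings end in {1}; accept={0}.

states=2 start=0 accept={0} delta: 0a->0 0b->1 1a->0 1b->1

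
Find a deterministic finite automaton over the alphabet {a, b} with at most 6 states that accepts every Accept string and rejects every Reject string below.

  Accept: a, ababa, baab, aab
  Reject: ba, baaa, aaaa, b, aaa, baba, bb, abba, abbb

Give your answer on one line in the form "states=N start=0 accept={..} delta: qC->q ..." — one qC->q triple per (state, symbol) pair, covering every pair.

State merging on the prefix tree: take the shortest (then alphabetical) example prefix whose next move is undefined and point that move at state 0, else 1, else 2, ...; a target is out if some Accept/Reject pair would then sit in one state with the same input left (inseparable). If every existing state is out, open a new one.
a: 0a undefined. 0a->0: no, a/aaaa meet in 0. Open state 1: 0a->1.
b: 0b undefined. 0b->0: no, a/ba meet in 1. 0b->1: no, a/b meet in 1. Open state 2: 0b->2.
aa: 1a undefined. 1a->0: no, a/aaa meet in 1. 1a->1: no, a/aaaa meet in 1. 1a->2: no, aab/bb meet in 2 with "b" left. Open state 3: 1a->3.
ab: 1b undefined. 1b->0: ok.
ba: 2a undefined. 2a->0: no, baab/ba meet in 0. 2a->1: no, a/ba meet in 1. 2a->2: no, baab/bb meet in 2 with "b" left. 2a->3: ok.
bb: 2b undefined. 2b->0: ok.
aaa: 3a undefined. 3a->0: no, a/baaa meet in 1. 3a->1: no, a/aaa meet in 1. 3a->2: no, baab/bb meet in 0. 3a->3: ok.
aab: 3b undefined. 3b->0: no, a/baba meet in 1. 3b->1: ok.
All examples now run through 4 states with every (state, symbol) defined. Accept strings end in {1}, Reject strings end in {0,2,3}; accept={1}.

states=4 start=0 accept={1} delta: 0a->1 0b->2 1a->3 1b->0 2a->3 2b->0 3a->3 3b->1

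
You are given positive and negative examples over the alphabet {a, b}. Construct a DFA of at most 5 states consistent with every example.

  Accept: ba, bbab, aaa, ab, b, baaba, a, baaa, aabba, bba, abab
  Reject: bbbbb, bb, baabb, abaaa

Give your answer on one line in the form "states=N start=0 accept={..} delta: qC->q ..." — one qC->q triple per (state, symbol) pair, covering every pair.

Grow the machine one transition at a time. Run the examples from 0; the earliest place one falls off (shortest prefix, ties alphabetical) gets sent to the lowest-numbered state that keeps every Accept/Reject pair distinguishable — a pair clashes when both reach the same state with identical unread suffix — and to a fresh state only if none does.
a: 0a undefined. 0a->0: no, baaa/abaaa meet in 0 with "baaa" left. Open state 1: 0a->1.
b: 0b undefined. 0b->0: no, b/bbbbb meet in 0. 0b->1: no, ab/bb meet in 1 with "b" left. Open state 2: 0b->2.
aa: 1a undefined. 1a->0: ok.
ab: 1b undefined. 1b->0: no, aaa/abaaa meet in 1. 1b->1: ok.
ba: 2a undefined. 2a->0: no, ba/abaaa meet in 0. 2a->1: ok.
bb: 2b undefined. 2b->0: no, b/bbbbb meet in 2. 2b->1: no, ba/bbbbb meet in 1. 2b->2: no, b/bbbbb meet in 2. Open state 3: 2b->3.
bba: 3a undefined. 3a->0: no, aabba/abaaa meet in 0. 3a->1: ok.
bbb: 3b undefined. 3b->0: ok.
All examples now run through 4 states with every (state, symbol) defined. Accept strings end in {1,2}, Reject strings end in {0,3}; accept={1,2}.

states=4 start=0 accept={1,2} delta: 0a->1 0b->2 1a->0 1b->1 2a->1 2b->3 3a->1 3b->0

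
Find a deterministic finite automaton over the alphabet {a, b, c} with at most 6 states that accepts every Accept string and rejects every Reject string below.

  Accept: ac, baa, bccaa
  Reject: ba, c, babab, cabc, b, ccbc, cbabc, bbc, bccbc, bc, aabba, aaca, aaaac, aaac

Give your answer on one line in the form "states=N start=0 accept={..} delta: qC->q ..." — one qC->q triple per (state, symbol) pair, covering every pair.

Fold the examples into a partial DFA from state 0: repeatedly fix the first undefined (state, symbol) met by the shortest-then-alphabetical prefix, trying targets in increasing order and rejecting any under which an Accept and a Reject string meet in one state with the same remainder; add a state when all current targets are rejected. Accepting states are where Accept strings end.
a: 0a undefined. 0a->0: no, ac/c meet in 0 with "c" left. Open state 1: 0a->1.
b: 0b undefined. 0b->0: ok.
c: 0c undefined. 0c->0: ok.
aa: 1a undefined. 1a->0: no, ac/aaac meet in 1 with "c" left. 1a->1: no, ac/aaaac meet in 1 with "c" left. Open state 2: 1a->2.
ac: 1c undefined. 1c->0: no, ac/c meet in 0. 1c->1: no, ac/ba meet in 1. 1c->2: ok.
aaa: 2a undefined. 2a->0: no, ac/aaaac meet in 2. 2a->1: no, ac/aaac meet in 2. 2a->2: ok.
aab: 2b undefined. 2b->0: ok.
aac: 2c undefined. 2c->0: ok.
bab: 1b undefined. 1b->0: ok.
All examples now run through 3 states with every (state, symbol) defined. Accept strings end in {2}, Reject strings end in {0,1}; accept={2}.

states=3 start=0 accept={2} delta: 0a->1 0b->0 0c->0 1a->2 1b->0 1c->2 2a->2 2b->0 2c->0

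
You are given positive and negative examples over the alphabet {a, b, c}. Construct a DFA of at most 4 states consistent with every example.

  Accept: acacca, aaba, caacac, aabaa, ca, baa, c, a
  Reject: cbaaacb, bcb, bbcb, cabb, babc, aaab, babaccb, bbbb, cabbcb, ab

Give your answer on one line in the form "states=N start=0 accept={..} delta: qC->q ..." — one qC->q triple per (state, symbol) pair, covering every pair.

State merging on the prefix tree: take the shortest (then alphabetical) example prefix whose next move is undefined and point that move at state 0, else 1, else 2, ...; a target is out if some Accept/Reject pair would then sit in one state with the same input left (inseparable). If every existing state is out, open a new one.
a: 0a undefined. 0a->0: ok.
b: 0b undefined. 0b->0: no, aaba/aaab meet in 0. Open state 1: 0b->1.
c: 0c undefined. 0c->0: ok.
ba: 1a undefined. 1a->0: ok.
bb: 1b undefined. 1b->0: no, acacca/cabb meet in 0. 1b->1: ok.
bc: 1c undefined. 1c->0: no, acacca/babc meet in 0. 1c->1: ok.
All examples now run through 2 states with every (state, symbol) defined. Accept strings end in {0}, Reject strings end in {1}; accept={0}.

states=2 start=0 accept={0} delta: 0a->0 0b->1 0c->0 1a->0 1b->1 1c->1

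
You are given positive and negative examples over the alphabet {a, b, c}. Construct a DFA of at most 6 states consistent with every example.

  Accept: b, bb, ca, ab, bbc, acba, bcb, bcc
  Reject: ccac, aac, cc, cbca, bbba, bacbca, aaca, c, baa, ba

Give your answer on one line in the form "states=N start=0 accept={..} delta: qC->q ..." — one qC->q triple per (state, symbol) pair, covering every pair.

State merging on the prefix tree: take the shortest (then alphabetical) example prefix whose next move is undefined and point that move at state 0, else 1, else 2, ...; a target is out if some Accept/Reject pair would then sit in one state with the same input left (inseparable). If every existing state is out, open a new one.
a: 0a undefined. 0a->0: no, ca/aaca meet in 0 with "ca" left. Open state 1: 0a->1.
b: 0b undefined. 0b->0: no, bbc/c meet in 0 with "c" left. 0b->1: ok.
c: 0c undefined. 0c->0: ok.
aa: 1a undefined. 1a->0: no, b/aaca meet in 1. 1a->1: no, b/baa meet in 1. Open state 2: 1a->2.
ab: 1b undefined. 1b->0: no, bb/cc meet in 0. 1b->1: no, bbc/ccac meet in 1 with "c" left. 1b->2: no, bb/ba meet in 2. Open state 3: 1b->3.
ac: 1c undefined. 1c->0: no, b/cbca meet in 1. 1c->1: no, b/ccac meet in 1. 1c->2: no, bcc/aac meet in 2 with "c" left. 1c->3: no, bb/ccac meet in 3. Open state 4: 1c->4.
aac: 2c undefined. 2c->0: no, b/aaca meet in 1. 2c->1: no, b/aac meet in 1. 2c->2: ok.
acb: 4b undefined. 4b->0: no, bcb/cc meet in 0. 4b->1: no, acba/aac meet in 2. 4b->2: no, acba/aaca meet in 2 with "a" left. 4b->3: ok.
baa: 2a undefined. 2a->0: ok.
bbb: 3b undefined. 3b->0: no, b/bbba meet in 1. 3b->1: ok.
bbc: 3c undefined. 3c->0: no, bbc/cc meet in 0. 3c->1: ok.
bcc: 4c undefined. 4c->0: no, bcc/cc meet in 0. 4c->1: ok.
acba: 3a undefined. 3a->0: no, acba/cc meet in 0. 3a->1: ok.
bacb: 2b undefined. 2b->0: no, b/bacbca meet in 1. 2b->1: ok.
cbca: 4a undefined. 4a->0: ok.
All examples now run through 5 states with every (state, symbol) defined. Accept strings end in {1,3}, Reject strings end in {0,2,4}; accept={1,3}.

states=5 start=0 accept={1,3} delta: 0a->1 0b->1 0c->0 1a->2 1b->3 1c->4 2a->0 2b->1 2c->2 3a->1 3b->1 3c->1 4a->0 4b->3 4c->1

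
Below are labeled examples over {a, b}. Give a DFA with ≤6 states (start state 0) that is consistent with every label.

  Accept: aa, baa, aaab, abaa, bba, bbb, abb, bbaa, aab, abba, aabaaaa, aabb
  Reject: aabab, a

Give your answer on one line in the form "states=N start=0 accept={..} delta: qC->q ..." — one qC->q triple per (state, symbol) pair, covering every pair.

State merging on the prefix tree: take the shortest (then alphabetical) example prefix whose next move is undefined and point that move at state 0, else 1, else 2, ...; a target is out if some Accept/Reject pair would then sit in one state with the same input left (inseparable). If every existing state is out, open a new one.
a: 0a undefined. 0a->0: no, aa/a meet in 0. Open state 1: 0a->1.
b: 0b undefined. 0b->0: no, bba/a meet in 1. 0b->1: ok.
aa: 1a undefined. 1a->0: no, baa/aabab meet in 1. 1a->1: no, aa/a meet in 1. Open state 2: 1a->2.
ab: 1b undefined. 1b->0: no, bba/a meet in 1. 1b->1: no, bbb/a meet in 1. 1b->2: ok.
aaa: 2a undefined. 2a->0: no, aaab/a meet in 1. 2a->1: no, baa/a meet in 1. 2a->2: ok.
aab: 2b undefined. 2b->0: no, aa/aabab meet in 2. 2b->1: no, aaab/aabab meet in 1. 2b->2: no, aa/aabab meet in 2. Open state 3: 2b->3.
aaba: 3a undefined. 3a->0: ok.
aabb: 3b undefined. 3b->0: ok.
All examples now run through 4 states with every (state, symbol) defined. Accept strings end in {0,2,3}, Reject strings end in {1}; accept={0,2,3}.

states=4 start=0 accept={0,2,3} delta: 0a->1 0b->1 1a->2 1b->2 2a->2 2b->3 3a->0 3b->0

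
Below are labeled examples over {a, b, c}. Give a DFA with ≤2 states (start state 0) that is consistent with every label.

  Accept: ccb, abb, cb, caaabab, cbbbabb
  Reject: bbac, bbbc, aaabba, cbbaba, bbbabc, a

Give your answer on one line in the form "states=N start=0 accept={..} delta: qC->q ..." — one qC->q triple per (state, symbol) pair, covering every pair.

states=2 start=0 accept={1} delta: 0a->0 0b->1 0c->0 1a->0 1b->1 1c->0

Grow the machine one transition at a time. Run the examples from 0; the earliest place one falls off (shortest prefix, ties alphabetical) gets sent to the lowest-numbered state that keeps every Accept/Reject pair distinguishable — a pair clashes when both reach the same state with identical unread suffix — and to a fresh state only if none does.
a: 0a undefined. 0a->0: ok.
b: 0b undefined. 0b->0: no, abb/aaabba meet in 0. Open state 1: 0b->1.
c: 0c undefined. 0c->0: ok.
bb: 1b undefined. 1b->0: no, abb/bbac meet in 0. 1b->1: ok.
bba: 1a undefined. 1a->0: ok.
bbbc: 1c undefined. 1c->0: ok.
All examples now run through 2 states with every (state, symbol) defined. Accept strings end in {1}, Reject strings end in {0}; accept={1}.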